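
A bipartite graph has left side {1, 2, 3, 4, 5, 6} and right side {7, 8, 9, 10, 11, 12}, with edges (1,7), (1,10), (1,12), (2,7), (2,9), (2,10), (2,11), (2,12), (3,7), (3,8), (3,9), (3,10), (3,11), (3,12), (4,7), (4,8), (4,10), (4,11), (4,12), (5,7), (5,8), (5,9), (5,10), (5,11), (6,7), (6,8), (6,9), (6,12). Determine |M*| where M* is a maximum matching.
6 (matching: (1,12), (2,11), (3,10), (4,8), (5,9), (6,7); upper bound min(|L|,|R|) = min(6,6) = 6)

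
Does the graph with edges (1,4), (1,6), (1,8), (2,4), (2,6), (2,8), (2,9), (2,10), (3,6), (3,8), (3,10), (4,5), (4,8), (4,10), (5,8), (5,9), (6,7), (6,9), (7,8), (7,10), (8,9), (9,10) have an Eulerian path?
No (10 vertices have odd degree: {1, 2, 3, 4, 5, 6, 7, 8, 9, 10}; Eulerian path requires 0 or 2)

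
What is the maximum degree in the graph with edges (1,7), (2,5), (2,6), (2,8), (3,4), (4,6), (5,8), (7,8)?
3 (attained at vertices 2, 8)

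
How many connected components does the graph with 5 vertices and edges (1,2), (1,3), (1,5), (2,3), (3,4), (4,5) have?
1 (components: {1, 2, 3, 4, 5})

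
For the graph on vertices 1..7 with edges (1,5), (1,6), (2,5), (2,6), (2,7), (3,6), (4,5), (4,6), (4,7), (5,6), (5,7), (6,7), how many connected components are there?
1 (components: {1, 2, 3, 4, 5, 6, 7})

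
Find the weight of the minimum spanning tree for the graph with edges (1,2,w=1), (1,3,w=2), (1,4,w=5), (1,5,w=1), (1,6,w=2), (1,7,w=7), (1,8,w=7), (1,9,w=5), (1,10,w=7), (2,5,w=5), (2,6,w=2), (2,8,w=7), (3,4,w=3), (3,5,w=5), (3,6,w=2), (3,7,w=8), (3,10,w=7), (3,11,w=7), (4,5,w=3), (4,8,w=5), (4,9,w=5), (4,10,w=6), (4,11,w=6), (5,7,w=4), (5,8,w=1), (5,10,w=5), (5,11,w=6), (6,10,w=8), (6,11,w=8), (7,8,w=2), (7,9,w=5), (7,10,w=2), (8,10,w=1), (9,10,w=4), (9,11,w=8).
23 (MST edges: (1,2,w=1), (1,3,w=2), (1,5,w=1), (1,6,w=2), (3,4,w=3), (4,11,w=6), (5,8,w=1), (7,8,w=2), (8,10,w=1), (9,10,w=4); sum of weights 1 + 2 + 1 + 2 + 3 + 6 + 1 + 2 + 1 + 4 = 23)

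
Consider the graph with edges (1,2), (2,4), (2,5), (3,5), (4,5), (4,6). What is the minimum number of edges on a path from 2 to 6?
2 (path: 2 -> 4 -> 6, 2 edges)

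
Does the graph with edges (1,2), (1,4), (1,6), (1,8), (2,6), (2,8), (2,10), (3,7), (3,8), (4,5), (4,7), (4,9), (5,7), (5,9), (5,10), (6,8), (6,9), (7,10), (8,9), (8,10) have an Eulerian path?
Yes — and in fact it has an Eulerian circuit (the graph is connected and all 10 vertices have even degree)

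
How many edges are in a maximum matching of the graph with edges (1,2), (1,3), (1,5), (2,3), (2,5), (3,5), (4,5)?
2 (matching: (1,2), (4,5); upper bound floor(n/2) = floor(5/2) = 2)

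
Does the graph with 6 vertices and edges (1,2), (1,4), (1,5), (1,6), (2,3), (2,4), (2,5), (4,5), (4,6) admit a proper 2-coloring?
No (odd cycle of length 3: 2 -> 1 -> 4 -> 2)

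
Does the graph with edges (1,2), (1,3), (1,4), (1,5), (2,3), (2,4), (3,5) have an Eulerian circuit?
No (2 vertices have odd degree: {2, 3}; Eulerian circuit requires 0)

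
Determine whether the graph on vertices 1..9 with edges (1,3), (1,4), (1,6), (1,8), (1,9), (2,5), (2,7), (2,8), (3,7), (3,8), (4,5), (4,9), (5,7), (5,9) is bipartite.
No (odd cycle of length 3: 4 -> 1 -> 9 -> 4)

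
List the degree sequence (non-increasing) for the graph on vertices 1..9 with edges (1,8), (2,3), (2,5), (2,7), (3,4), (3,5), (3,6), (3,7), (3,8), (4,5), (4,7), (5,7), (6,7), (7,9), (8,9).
[6, 6, 4, 3, 3, 3, 2, 2, 1] (degrees: deg(1)=1, deg(2)=3, deg(3)=6, deg(4)=3, deg(5)=4, deg(6)=2, deg(7)=6, deg(8)=3, deg(9)=2)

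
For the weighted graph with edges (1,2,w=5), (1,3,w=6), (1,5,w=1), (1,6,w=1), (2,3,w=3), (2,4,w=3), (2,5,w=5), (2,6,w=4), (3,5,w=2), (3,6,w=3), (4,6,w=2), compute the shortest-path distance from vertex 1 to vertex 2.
5 (path: 1 -> 2; weights 5 = 5)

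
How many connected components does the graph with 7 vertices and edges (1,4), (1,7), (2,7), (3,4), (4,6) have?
2 (components: {1, 2, 3, 4, 6, 7}, {5})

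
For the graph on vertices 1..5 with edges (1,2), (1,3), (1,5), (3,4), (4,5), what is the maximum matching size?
2 (matching: (1,3), (4,5); upper bound floor(n/2) = floor(5/2) = 2)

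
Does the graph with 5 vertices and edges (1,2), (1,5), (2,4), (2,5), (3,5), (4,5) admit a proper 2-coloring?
No (odd cycle of length 3: 5 -> 1 -> 2 -> 5)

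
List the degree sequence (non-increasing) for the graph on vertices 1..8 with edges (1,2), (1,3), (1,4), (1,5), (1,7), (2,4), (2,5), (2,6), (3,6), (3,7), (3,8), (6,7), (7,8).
[5, 4, 4, 4, 3, 2, 2, 2] (degrees: deg(1)=5, deg(2)=4, deg(3)=4, deg(4)=2, deg(5)=2, deg(6)=3, deg(7)=4, deg(8)=2)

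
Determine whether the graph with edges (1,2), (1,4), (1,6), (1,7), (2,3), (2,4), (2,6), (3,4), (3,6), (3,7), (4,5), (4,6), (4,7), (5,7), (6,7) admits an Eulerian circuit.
No (2 vertices have odd degree: {6, 7}; Eulerian circuit requires 0)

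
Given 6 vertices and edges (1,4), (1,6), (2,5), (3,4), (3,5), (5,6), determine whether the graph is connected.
Yes (BFS from 1 visits [1, 4, 6, 3, 5, 2] — all 6 vertices reached)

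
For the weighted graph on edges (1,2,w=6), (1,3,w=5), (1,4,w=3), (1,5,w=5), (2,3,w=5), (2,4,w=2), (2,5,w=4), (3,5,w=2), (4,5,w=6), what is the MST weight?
11 (MST edges: (1,4,w=3), (2,4,w=2), (2,5,w=4), (3,5,w=2); sum of weights 3 + 2 + 4 + 2 = 11)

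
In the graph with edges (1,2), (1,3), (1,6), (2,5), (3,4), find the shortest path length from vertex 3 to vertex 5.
3 (path: 3 -> 1 -> 2 -> 5, 3 edges)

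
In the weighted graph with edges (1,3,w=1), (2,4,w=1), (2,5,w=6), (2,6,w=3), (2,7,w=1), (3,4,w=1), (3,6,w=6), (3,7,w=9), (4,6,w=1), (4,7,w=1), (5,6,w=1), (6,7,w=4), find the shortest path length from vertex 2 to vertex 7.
1 (path: 2 -> 7; weights 1 = 1)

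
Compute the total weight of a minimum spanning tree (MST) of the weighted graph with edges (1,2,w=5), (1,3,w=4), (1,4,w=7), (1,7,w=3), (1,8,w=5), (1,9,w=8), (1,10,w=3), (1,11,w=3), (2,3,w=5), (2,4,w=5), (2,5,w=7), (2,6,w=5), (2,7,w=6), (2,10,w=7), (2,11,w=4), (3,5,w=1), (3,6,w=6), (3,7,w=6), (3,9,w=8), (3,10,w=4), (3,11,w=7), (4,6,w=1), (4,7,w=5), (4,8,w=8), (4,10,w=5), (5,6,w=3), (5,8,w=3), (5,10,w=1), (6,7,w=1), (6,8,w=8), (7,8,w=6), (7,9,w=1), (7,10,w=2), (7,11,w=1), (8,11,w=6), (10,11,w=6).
18 (MST edges: (1,11,w=3), (2,11,w=4), (3,5,w=1), (4,6,w=1), (5,8,w=3), (5,10,w=1), (6,7,w=1), (7,9,w=1), (7,10,w=2), (7,11,w=1); sum of weights 3 + 4 + 1 + 1 + 3 + 1 + 1 + 1 + 2 + 1 = 18)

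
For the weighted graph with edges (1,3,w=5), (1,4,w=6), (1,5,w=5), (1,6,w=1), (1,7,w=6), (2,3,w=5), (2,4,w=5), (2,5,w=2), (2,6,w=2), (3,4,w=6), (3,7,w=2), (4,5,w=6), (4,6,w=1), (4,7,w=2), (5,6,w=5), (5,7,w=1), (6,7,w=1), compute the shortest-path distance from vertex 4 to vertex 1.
2 (path: 4 -> 6 -> 1; weights 1 + 1 = 2)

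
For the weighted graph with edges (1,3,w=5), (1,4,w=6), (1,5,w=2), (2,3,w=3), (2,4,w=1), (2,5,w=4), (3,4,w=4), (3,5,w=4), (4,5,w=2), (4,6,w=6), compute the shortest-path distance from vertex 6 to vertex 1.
10 (path: 6 -> 4 -> 5 -> 1; weights 6 + 2 + 2 = 10)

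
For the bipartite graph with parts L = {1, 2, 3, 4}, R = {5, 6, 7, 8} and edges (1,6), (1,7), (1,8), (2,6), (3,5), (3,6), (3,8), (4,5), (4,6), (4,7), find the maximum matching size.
4 (matching: (1,8), (2,6), (3,5), (4,7); upper bound min(|L|,|R|) = min(4,4) = 4)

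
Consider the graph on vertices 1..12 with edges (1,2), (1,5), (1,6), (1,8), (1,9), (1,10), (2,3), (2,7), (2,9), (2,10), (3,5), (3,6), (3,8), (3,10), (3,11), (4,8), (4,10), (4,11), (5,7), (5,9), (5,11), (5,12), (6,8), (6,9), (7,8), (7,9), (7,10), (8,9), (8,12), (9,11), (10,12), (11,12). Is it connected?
Yes (BFS from 1 visits [1, 2, 5, 6, 8, 9, 10, 3, 7, 11, 12, 4] — all 12 vertices reached)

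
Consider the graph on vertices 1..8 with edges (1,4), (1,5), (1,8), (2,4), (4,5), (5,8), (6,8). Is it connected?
No, it has 3 components: {1, 2, 4, 5, 6, 8}, {3}, {7}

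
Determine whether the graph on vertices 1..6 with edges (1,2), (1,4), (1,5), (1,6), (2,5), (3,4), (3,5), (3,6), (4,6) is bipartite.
No (odd cycle of length 3: 4 -> 1 -> 6 -> 4)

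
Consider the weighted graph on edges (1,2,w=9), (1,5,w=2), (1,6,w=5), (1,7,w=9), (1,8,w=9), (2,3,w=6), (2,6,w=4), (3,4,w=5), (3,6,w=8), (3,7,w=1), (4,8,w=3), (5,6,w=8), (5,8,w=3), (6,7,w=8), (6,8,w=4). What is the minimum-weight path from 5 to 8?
3 (path: 5 -> 8; weights 3 = 3)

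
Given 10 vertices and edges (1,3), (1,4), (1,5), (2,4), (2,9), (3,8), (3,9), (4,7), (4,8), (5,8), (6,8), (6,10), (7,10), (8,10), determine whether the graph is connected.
Yes (BFS from 1 visits [1, 3, 4, 5, 8, 9, 2, 7, 6, 10] — all 10 vertices reached)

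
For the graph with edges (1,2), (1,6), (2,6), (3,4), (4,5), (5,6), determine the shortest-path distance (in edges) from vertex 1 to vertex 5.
2 (path: 1 -> 6 -> 5, 2 edges)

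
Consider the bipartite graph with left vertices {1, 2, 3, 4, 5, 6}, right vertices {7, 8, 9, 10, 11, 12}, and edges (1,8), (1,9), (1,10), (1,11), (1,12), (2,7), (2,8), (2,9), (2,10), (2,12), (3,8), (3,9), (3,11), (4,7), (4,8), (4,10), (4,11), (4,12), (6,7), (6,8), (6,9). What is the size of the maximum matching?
5 (matching: (1,12), (2,10), (3,11), (4,8), (6,9); upper bound min(|L|,|R|) = min(6,6) = 6)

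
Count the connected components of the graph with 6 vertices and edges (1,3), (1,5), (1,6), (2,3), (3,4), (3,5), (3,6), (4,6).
1 (components: {1, 2, 3, 4, 5, 6})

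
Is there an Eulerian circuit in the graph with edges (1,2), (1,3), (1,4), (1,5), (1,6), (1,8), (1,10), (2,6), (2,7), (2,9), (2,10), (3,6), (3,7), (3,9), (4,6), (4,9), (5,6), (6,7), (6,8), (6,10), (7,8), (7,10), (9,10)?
No (6 vertices have odd degree: {1, 2, 4, 7, 8, 10}; Eulerian circuit requires 0)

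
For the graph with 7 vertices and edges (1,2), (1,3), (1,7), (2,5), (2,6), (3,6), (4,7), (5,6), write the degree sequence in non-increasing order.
[3, 3, 3, 2, 2, 2, 1] (degrees: deg(1)=3, deg(2)=3, deg(3)=2, deg(4)=1, deg(5)=2, deg(6)=3, deg(7)=2)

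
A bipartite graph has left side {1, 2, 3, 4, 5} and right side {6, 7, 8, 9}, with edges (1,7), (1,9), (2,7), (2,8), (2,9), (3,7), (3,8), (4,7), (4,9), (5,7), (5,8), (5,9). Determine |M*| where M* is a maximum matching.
3 (matching: (1,9), (2,8), (3,7); upper bound min(|L|,|R|) = min(5,4) = 4)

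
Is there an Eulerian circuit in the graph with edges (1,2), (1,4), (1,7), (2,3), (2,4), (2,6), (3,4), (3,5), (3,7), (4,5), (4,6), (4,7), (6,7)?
No (2 vertices have odd degree: {1, 6}; Eulerian circuit requires 0)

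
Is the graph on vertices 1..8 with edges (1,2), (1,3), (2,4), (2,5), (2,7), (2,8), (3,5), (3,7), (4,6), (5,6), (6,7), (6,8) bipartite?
Yes. Partition: {1, 4, 5, 7, 8}, {2, 3, 6}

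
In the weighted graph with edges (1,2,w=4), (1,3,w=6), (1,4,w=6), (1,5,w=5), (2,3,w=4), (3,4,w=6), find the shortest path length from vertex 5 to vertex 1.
5 (path: 5 -> 1; weights 5 = 5)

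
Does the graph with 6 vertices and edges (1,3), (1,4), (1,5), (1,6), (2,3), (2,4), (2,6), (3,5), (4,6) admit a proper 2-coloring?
No (odd cycle of length 3: 3 -> 1 -> 5 -> 3)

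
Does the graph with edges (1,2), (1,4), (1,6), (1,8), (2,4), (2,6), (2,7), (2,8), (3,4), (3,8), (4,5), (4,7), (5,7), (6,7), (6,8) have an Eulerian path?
Yes (the graph is connected and exactly 2 vertices have odd degree: {2, 4}; any Eulerian path must start and end at those)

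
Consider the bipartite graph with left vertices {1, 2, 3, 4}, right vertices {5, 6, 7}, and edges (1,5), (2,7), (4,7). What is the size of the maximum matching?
2 (matching: (1,5), (2,7); upper bound min(|L|,|R|) = min(4,3) = 3)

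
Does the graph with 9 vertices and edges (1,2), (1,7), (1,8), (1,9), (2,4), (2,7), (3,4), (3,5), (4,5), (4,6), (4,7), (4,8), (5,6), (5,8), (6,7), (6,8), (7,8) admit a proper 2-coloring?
No (odd cycle of length 3: 8 -> 1 -> 7 -> 8)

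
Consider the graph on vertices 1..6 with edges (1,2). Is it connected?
No, it has 5 components: {1, 2}, {3}, {4}, {5}, {6}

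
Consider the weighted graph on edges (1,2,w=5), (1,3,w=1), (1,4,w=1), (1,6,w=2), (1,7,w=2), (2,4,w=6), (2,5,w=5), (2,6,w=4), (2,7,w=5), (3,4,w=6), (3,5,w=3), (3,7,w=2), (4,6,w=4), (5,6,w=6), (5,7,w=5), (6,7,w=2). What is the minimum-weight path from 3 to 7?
2 (path: 3 -> 7; weights 2 = 2)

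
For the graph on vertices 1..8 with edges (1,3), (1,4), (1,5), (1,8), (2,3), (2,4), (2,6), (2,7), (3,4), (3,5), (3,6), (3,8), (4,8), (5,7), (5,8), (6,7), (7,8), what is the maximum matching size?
4 (matching: (1,8), (2,4), (3,6), (5,7); upper bound floor(n/2) = floor(8/2) = 4)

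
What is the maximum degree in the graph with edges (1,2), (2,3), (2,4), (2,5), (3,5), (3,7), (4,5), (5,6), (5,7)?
5 (attained at vertex 5)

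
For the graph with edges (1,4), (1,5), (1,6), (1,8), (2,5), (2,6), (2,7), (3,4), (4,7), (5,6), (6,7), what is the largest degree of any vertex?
4 (attained at vertices 1, 6)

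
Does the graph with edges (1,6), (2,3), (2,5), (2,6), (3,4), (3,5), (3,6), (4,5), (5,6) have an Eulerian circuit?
No (2 vertices have odd degree: {1, 2}; Eulerian circuit requires 0)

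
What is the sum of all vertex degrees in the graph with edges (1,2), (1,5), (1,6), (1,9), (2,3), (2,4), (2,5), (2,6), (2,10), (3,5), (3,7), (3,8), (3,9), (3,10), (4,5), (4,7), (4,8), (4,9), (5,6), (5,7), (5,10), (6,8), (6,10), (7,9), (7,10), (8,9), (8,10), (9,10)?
56 (handshake: sum of degrees = 2|E| = 2 x 28 = 56)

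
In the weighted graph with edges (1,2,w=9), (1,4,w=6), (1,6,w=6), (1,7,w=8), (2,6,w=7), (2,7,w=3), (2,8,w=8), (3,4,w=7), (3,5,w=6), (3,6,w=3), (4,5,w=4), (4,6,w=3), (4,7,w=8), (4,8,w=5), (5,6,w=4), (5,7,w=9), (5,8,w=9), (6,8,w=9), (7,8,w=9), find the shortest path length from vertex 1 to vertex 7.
8 (path: 1 -> 7; weights 8 = 8)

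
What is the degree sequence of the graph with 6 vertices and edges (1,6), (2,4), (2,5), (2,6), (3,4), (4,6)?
[3, 3, 3, 1, 1, 1] (degrees: deg(1)=1, deg(2)=3, deg(3)=1, deg(4)=3, deg(5)=1, deg(6)=3)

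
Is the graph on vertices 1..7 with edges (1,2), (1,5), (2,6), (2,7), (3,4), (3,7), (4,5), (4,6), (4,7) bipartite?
No (odd cycle of length 5: 7 -> 2 -> 1 -> 5 -> 4 -> 7)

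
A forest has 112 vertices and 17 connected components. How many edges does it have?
95 (Each of the 17 component trees on V_i vertices has V_i - 1 edges; summing gives V - C = 112 - 17 = 95)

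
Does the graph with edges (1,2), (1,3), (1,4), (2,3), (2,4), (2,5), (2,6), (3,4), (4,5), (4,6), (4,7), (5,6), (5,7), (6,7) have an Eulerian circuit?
No (4 vertices have odd degree: {1, 2, 3, 7}; Eulerian circuit requires 0)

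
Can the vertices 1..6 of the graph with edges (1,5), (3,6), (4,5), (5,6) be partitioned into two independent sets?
Yes. Partition: {1, 2, 4, 6}, {3, 5}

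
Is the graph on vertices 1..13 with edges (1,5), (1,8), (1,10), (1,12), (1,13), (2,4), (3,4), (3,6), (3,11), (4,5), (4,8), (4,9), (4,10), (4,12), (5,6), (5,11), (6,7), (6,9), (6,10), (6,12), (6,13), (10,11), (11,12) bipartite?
Yes. Partition: {1, 4, 6, 11}, {2, 3, 5, 7, 8, 9, 10, 12, 13}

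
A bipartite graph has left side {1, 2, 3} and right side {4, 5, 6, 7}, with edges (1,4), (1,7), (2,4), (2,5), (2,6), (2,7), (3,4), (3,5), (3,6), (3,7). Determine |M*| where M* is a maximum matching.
3 (matching: (1,7), (2,6), (3,5); upper bound min(|L|,|R|) = min(3,4) = 3)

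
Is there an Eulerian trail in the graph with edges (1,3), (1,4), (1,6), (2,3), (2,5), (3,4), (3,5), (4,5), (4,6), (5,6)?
Yes (the graph is connected and exactly 2 vertices have odd degree: {1, 6}; any Eulerian path must start and end at those)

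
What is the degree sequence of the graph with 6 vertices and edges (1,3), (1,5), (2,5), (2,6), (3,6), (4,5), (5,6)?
[4, 3, 2, 2, 2, 1] (degrees: deg(1)=2, deg(2)=2, deg(3)=2, deg(4)=1, deg(5)=4, deg(6)=3)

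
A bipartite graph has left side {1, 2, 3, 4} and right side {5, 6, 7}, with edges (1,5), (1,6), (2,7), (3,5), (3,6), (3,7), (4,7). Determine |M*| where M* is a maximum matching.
3 (matching: (1,6), (2,7), (3,5); upper bound min(|L|,|R|) = min(4,3) = 3)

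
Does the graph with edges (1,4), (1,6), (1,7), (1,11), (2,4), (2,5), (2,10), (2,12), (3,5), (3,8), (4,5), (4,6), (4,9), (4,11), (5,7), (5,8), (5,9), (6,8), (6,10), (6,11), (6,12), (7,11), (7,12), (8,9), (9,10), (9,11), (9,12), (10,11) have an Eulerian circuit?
Yes (the graph is connected and all 12 vertices have even degree)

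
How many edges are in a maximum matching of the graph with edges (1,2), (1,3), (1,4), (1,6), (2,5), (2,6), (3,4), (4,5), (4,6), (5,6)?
3 (matching: (1,3), (2,6), (4,5); upper bound floor(n/2) = floor(6/2) = 3)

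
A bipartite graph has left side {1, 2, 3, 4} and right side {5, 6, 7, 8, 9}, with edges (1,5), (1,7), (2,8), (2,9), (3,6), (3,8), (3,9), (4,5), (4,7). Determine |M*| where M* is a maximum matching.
4 (matching: (1,7), (2,9), (3,8), (4,5); upper bound min(|L|,|R|) = min(4,5) = 4)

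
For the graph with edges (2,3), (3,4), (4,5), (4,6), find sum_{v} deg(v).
8 (handshake: sum of degrees = 2|E| = 2 x 4 = 8)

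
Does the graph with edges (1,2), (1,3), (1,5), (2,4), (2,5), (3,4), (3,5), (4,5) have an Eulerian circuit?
No (4 vertices have odd degree: {1, 2, 3, 4}; Eulerian circuit requires 0)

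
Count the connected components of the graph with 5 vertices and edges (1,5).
4 (components: {1, 5}, {2}, {3}, {4})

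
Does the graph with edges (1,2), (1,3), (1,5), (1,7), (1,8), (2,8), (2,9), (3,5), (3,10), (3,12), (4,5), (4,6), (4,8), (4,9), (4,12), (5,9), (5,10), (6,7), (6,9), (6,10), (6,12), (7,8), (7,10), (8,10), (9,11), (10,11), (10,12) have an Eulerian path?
No (8 vertices have odd degree: {1, 2, 4, 5, 6, 8, 9, 10}; Eulerian path requires 0 or 2)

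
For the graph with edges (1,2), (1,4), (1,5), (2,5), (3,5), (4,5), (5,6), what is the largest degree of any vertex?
5 (attained at vertex 5)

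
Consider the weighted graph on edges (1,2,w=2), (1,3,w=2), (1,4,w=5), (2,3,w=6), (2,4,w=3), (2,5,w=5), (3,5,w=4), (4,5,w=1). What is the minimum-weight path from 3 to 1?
2 (path: 3 -> 1; weights 2 = 2)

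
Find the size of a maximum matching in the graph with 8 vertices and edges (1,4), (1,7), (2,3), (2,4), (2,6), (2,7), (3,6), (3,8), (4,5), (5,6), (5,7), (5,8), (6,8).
4 (matching: (1,4), (2,6), (3,8), (5,7); upper bound floor(n/2) = floor(8/2) = 4)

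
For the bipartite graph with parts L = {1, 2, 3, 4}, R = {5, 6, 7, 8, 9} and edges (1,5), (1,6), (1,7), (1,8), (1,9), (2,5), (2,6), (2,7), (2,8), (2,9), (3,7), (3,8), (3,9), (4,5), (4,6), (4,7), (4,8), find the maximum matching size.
4 (matching: (1,9), (2,8), (3,7), (4,6); upper bound min(|L|,|R|) = min(4,5) = 4)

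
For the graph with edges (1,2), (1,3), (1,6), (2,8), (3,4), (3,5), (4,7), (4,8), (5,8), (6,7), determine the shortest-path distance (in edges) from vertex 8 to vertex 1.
2 (path: 8 -> 2 -> 1, 2 edges)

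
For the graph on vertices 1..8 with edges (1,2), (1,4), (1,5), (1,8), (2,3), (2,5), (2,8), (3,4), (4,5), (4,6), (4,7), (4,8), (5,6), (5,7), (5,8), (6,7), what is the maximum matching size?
4 (matching: (1,5), (2,3), (4,8), (6,7); upper bound floor(n/2) = floor(8/2) = 4)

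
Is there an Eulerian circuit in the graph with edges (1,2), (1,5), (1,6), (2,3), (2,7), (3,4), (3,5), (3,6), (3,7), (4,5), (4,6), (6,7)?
No (6 vertices have odd degree: {1, 2, 3, 4, 5, 7}; Eulerian circuit requires 0)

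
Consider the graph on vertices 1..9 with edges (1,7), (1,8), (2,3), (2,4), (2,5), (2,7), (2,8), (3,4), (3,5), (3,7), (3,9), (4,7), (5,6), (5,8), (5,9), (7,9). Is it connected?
Yes (BFS from 1 visits [1, 7, 8, 2, 3, 4, 9, 5, 6] — all 9 vertices reached)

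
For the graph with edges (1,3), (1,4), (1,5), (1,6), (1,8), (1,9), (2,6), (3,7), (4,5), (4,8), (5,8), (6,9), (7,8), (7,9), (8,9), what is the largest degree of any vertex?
6 (attained at vertex 1)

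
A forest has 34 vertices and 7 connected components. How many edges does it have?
27 (Each of the 7 component trees on V_i vertices has V_i - 1 edges; summing gives V - C = 34 - 7 = 27)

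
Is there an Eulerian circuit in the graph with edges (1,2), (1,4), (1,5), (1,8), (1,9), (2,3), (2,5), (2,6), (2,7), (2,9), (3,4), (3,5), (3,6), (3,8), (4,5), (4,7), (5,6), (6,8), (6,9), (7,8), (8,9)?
No (6 vertices have odd degree: {1, 3, 5, 6, 7, 8}; Eulerian circuit requires 0)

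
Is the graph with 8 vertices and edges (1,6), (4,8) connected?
No, it has 6 components: {1, 6}, {2}, {3}, {4, 8}, {5}, {7}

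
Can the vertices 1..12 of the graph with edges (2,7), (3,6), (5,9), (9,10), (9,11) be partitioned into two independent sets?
Yes. Partition: {1, 2, 3, 4, 8, 9, 12}, {5, 6, 7, 10, 11}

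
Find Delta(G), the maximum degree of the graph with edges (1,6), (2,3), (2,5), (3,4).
2 (attained at vertices 2, 3)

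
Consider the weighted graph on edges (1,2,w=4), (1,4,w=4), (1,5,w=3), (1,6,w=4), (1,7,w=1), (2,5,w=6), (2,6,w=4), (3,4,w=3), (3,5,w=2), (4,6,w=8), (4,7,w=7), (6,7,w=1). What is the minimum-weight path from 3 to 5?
2 (path: 3 -> 5; weights 2 = 2)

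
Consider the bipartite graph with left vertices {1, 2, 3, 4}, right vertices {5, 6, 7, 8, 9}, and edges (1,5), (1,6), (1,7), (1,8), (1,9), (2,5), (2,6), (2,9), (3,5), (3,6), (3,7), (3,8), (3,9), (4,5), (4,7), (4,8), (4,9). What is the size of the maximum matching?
4 (matching: (1,9), (2,6), (3,8), (4,7); upper bound min(|L|,|R|) = min(4,5) = 4)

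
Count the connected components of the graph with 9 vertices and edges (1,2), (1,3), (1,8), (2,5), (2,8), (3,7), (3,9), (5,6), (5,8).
2 (components: {1, 2, 3, 5, 6, 7, 8, 9}, {4})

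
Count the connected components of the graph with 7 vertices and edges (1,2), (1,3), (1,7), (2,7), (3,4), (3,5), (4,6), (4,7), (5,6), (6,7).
1 (components: {1, 2, 3, 4, 5, 6, 7})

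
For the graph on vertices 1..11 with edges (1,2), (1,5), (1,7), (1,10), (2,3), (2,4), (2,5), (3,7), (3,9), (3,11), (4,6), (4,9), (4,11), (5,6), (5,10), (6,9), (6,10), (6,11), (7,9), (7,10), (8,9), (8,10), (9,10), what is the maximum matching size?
5 (matching: (2,3), (4,11), (5,6), (7,9), (8,10); upper bound floor(n/2) = floor(11/2) = 5)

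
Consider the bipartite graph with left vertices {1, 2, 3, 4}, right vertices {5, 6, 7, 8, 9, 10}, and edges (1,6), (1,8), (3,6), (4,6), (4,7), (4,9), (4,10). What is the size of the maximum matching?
3 (matching: (1,8), (3,6), (4,10); upper bound min(|L|,|R|) = min(4,6) = 4)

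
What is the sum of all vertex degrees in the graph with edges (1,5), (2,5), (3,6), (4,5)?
8 (handshake: sum of degrees = 2|E| = 2 x 4 = 8)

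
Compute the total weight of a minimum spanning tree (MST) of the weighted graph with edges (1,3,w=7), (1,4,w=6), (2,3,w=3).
16 (MST edges: (1,3,w=7), (1,4,w=6), (2,3,w=3); sum of weights 7 + 6 + 3 = 16)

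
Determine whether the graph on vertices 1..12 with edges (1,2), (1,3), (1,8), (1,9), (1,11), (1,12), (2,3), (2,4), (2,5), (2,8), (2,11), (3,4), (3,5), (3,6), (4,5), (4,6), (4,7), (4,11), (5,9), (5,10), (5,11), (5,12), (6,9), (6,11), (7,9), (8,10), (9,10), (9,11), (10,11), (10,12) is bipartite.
No (odd cycle of length 3: 11 -> 1 -> 2 -> 11)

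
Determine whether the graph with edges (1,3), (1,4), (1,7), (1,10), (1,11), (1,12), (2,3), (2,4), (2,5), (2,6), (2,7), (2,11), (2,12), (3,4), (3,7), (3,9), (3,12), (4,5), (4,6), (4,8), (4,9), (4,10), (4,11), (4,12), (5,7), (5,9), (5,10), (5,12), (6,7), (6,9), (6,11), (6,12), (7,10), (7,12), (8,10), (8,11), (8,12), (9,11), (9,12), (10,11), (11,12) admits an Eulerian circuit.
No (2 vertices have odd degree: {2, 7}; Eulerian circuit requires 0)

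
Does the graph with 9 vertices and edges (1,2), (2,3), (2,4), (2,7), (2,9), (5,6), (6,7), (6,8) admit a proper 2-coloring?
Yes. Partition: {1, 3, 4, 5, 7, 8, 9}, {2, 6}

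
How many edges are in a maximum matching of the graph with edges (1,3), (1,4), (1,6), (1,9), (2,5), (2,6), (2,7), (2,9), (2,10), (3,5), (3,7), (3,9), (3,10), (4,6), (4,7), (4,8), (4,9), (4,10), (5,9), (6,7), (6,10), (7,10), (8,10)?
5 (matching: (1,3), (2,10), (4,8), (5,9), (6,7); upper bound floor(n/2) = floor(10/2) = 5)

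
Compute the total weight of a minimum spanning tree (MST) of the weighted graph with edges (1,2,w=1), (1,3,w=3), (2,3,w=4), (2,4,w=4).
8 (MST edges: (1,2,w=1), (1,3,w=3), (2,4,w=4); sum of weights 1 + 3 + 4 = 8)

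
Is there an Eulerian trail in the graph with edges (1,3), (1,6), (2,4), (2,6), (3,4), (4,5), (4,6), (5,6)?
Yes — and in fact it has an Eulerian circuit (the graph is connected and all 6 vertices have even degree)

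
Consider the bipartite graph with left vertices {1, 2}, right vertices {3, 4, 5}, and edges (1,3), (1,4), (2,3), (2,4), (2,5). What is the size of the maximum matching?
2 (matching: (1,4), (2,5); upper bound min(|L|,|R|) = min(2,3) = 2)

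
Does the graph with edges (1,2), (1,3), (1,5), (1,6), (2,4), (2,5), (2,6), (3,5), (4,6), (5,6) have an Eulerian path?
Yes — and in fact it has an Eulerian circuit (the graph is connected and all 6 vertices have even degree)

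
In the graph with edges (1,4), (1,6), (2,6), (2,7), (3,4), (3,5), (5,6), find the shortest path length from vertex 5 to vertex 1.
2 (path: 5 -> 6 -> 1, 2 edges)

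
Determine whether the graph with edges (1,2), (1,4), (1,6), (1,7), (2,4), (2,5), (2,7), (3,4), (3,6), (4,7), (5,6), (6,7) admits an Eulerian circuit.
Yes (the graph is connected and all 7 vertices have even degree)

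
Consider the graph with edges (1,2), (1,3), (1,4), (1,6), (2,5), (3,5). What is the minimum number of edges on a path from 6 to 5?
3 (path: 6 -> 1 -> 2 -> 5, 3 edges)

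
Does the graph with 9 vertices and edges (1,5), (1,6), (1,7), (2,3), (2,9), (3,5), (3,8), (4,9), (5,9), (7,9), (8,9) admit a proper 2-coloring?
Yes. Partition: {1, 3, 9}, {2, 4, 5, 6, 7, 8}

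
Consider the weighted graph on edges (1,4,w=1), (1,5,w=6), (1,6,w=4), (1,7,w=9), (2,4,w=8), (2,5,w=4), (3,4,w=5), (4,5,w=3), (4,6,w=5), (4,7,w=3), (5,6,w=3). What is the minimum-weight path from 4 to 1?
1 (path: 4 -> 1; weights 1 = 1)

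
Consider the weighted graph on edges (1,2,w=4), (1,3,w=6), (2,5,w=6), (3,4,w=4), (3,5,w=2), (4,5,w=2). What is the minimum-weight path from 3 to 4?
4 (path: 3 -> 4; weights 4 = 4)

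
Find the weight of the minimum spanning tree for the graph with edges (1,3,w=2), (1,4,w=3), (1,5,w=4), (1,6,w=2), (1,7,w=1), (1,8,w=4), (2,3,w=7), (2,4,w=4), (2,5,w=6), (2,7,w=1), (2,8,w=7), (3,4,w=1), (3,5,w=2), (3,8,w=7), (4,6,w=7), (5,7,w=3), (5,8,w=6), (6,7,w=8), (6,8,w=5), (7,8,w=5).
13 (MST edges: (1,3,w=2), (1,6,w=2), (1,7,w=1), (1,8,w=4), (2,7,w=1), (3,4,w=1), (3,5,w=2); sum of weights 2 + 2 + 1 + 4 + 1 + 1 + 2 = 13)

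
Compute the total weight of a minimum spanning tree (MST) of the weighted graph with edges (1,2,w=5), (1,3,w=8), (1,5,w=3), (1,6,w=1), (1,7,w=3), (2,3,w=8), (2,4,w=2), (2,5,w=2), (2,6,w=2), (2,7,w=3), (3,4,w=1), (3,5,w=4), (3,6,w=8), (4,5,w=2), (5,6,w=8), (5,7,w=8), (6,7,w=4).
11 (MST edges: (1,6,w=1), (1,7,w=3), (2,4,w=2), (2,5,w=2), (2,6,w=2), (3,4,w=1); sum of weights 1 + 3 + 2 + 2 + 2 + 1 = 11)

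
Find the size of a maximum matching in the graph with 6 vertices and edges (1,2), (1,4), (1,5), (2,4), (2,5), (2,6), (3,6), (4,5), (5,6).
3 (matching: (1,4), (2,5), (3,6); upper bound floor(n/2) = floor(6/2) = 3)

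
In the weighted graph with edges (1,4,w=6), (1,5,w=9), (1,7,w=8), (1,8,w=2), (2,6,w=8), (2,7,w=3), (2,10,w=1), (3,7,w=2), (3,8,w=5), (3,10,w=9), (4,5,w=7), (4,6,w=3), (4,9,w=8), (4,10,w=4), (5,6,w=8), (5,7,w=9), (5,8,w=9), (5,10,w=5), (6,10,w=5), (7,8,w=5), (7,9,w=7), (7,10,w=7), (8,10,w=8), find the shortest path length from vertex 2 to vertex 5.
6 (path: 2 -> 10 -> 5; weights 1 + 5 = 6)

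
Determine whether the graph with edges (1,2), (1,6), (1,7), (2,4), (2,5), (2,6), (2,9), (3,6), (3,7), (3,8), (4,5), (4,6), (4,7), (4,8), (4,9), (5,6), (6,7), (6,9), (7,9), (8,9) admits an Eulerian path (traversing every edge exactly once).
No (8 vertices have odd degree: {1, 2, 3, 5, 6, 7, 8, 9}; Eulerian path requires 0 or 2)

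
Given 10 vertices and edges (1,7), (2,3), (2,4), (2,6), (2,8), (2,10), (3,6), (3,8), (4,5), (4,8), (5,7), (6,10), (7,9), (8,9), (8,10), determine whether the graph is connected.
Yes (BFS from 1 visits [1, 7, 5, 9, 4, 8, 2, 3, 10, 6] — all 10 vertices reached)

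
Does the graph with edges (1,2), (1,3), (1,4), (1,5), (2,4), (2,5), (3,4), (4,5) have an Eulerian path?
Yes (the graph is connected and exactly 2 vertices have odd degree: {2, 5}; any Eulerian path must start and end at those)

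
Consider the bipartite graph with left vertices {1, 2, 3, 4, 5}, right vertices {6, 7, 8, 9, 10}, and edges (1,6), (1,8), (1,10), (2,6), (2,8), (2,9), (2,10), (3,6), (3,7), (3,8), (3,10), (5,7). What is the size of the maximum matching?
4 (matching: (1,10), (2,9), (3,8), (5,7); upper bound min(|L|,|R|) = min(5,5) = 5)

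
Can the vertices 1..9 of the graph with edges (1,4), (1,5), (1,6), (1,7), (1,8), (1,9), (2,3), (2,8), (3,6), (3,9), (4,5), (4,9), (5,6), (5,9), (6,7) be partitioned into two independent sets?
No (odd cycle of length 3: 6 -> 1 -> 7 -> 6)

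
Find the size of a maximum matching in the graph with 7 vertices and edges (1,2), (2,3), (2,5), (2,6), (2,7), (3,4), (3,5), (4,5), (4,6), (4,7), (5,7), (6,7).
3 (matching: (2,7), (3,5), (4,6); upper bound floor(n/2) = floor(7/2) = 3)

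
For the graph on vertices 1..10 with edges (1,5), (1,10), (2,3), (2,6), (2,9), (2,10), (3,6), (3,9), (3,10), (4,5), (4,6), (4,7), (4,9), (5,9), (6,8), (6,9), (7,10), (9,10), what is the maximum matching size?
5 (matching: (1,5), (2,3), (4,7), (6,8), (9,10); upper bound floor(n/2) = floor(10/2) = 5)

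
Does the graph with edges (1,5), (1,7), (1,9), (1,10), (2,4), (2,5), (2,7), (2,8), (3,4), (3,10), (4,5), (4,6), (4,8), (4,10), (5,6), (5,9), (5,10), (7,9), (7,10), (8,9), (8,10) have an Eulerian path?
Yes — and in fact it has an Eulerian circuit (the graph is connected and all 10 vertices have even degree)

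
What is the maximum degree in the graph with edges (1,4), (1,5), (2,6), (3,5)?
2 (attained at vertices 1, 5)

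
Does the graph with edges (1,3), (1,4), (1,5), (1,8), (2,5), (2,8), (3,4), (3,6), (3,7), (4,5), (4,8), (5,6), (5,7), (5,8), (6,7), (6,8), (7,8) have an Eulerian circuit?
Yes (the graph is connected and all 8 vertices have even degree)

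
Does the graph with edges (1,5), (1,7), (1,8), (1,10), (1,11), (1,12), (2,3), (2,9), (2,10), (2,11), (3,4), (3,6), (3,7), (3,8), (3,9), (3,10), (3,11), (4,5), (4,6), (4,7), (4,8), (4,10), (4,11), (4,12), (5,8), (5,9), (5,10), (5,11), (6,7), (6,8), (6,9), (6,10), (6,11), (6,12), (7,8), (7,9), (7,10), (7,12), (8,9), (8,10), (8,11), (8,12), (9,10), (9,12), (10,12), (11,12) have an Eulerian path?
Yes — and in fact it has an Eulerian circuit (the graph is connected and all 12 vertices have even degree)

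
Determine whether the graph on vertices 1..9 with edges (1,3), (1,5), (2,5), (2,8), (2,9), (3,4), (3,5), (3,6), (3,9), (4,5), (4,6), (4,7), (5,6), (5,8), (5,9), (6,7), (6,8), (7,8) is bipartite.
No (odd cycle of length 3: 3 -> 1 -> 5 -> 3)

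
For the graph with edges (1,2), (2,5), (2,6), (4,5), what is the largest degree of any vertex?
3 (attained at vertex 2)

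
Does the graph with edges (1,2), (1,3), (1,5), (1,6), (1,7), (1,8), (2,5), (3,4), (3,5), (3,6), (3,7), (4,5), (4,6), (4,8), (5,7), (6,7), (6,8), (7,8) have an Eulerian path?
No (4 vertices have odd degree: {3, 5, 6, 7}; Eulerian path requires 0 or 2)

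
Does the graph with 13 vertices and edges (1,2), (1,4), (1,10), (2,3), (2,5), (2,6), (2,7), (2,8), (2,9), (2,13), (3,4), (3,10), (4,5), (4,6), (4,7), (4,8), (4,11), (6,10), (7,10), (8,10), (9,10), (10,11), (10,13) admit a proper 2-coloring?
Yes. Partition: {1, 3, 5, 6, 7, 8, 9, 11, 12, 13}, {2, 4, 10}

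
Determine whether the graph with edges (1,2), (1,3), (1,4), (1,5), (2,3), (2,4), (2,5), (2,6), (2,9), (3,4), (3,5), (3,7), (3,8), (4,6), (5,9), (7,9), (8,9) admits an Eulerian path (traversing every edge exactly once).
Yes — and in fact it has an Eulerian circuit (the graph is connected and all 9 vertices have even degree)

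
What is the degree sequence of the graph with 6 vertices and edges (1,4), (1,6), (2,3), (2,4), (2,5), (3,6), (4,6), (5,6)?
[4, 3, 3, 2, 2, 2] (degrees: deg(1)=2, deg(2)=3, deg(3)=2, deg(4)=3, deg(5)=2, deg(6)=4)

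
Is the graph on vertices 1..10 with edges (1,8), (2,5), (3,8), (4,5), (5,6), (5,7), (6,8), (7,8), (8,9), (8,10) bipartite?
Yes. Partition: {1, 2, 3, 4, 6, 7, 9, 10}, {5, 8}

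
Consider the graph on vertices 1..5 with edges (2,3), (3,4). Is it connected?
No, it has 3 components: {1}, {2, 3, 4}, {5}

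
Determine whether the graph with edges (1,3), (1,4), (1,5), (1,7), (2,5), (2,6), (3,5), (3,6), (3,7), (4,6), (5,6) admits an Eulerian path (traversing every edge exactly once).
Yes — and in fact it has an Eulerian circuit (the graph is connected and all 7 vertices have even degree)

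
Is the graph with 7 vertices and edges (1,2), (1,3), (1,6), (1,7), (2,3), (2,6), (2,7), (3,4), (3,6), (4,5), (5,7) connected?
Yes (BFS from 1 visits [1, 2, 3, 6, 7, 4, 5] — all 7 vertices reached)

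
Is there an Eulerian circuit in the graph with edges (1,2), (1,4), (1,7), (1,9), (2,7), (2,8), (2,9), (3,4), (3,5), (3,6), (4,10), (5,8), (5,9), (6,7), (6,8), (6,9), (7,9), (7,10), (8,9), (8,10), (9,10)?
No (6 vertices have odd degree: {3, 4, 5, 7, 8, 9}; Eulerian circuit requires 0)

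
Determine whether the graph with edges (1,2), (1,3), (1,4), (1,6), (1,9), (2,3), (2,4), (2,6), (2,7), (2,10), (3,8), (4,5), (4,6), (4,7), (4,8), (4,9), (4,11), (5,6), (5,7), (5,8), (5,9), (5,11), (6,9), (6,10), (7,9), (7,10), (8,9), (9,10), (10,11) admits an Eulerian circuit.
No (6 vertices have odd degree: {1, 3, 7, 9, 10, 11}; Eulerian circuit requires 0)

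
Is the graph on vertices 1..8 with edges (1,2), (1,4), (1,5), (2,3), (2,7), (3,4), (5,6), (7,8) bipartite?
Yes. Partition: {1, 3, 6, 7}, {2, 4, 5, 8}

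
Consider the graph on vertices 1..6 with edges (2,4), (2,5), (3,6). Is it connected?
No, it has 3 components: {1}, {2, 4, 5}, {3, 6}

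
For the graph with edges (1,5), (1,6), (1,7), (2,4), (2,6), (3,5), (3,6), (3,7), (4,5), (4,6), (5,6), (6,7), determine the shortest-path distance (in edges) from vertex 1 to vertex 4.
2 (path: 1 -> 6 -> 4, 2 edges)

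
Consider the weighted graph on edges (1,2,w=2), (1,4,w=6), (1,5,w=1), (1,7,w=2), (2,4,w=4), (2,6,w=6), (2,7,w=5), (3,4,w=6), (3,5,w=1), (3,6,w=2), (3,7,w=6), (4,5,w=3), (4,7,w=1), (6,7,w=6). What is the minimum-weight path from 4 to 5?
3 (path: 4 -> 5; weights 3 = 3)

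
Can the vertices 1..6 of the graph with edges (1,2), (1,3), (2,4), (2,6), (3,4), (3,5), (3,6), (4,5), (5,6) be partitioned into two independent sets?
No (odd cycle of length 5: 4 -> 2 -> 1 -> 3 -> 5 -> 4)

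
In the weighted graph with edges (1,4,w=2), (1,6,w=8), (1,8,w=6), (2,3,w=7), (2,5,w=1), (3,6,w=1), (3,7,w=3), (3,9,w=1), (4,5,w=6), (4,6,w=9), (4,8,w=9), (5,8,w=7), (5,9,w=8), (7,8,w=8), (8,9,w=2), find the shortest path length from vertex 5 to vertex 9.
8 (path: 5 -> 9; weights 8 = 8)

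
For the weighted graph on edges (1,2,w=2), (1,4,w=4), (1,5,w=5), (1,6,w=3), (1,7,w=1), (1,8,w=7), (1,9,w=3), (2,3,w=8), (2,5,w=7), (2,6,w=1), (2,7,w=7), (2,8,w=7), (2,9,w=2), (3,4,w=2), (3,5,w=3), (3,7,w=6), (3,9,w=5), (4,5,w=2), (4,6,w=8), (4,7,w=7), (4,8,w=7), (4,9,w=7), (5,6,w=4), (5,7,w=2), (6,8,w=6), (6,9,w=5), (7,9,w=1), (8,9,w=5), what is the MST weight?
16 (MST edges: (1,2,w=2), (1,7,w=1), (2,6,w=1), (3,4,w=2), (4,5,w=2), (5,7,w=2), (7,9,w=1), (8,9,w=5); sum of weights 2 + 1 + 1 + 2 + 2 + 2 + 1 + 5 = 16)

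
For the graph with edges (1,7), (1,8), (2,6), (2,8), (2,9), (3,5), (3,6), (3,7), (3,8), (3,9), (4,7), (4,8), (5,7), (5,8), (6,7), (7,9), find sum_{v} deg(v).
32 (handshake: sum of degrees = 2|E| = 2 x 16 = 32)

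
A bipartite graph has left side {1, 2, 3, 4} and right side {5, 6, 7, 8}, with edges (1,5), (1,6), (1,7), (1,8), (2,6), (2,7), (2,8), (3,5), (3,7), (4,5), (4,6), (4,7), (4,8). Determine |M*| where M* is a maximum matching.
4 (matching: (1,8), (2,7), (3,5), (4,6); upper bound min(|L|,|R|) = min(4,4) = 4)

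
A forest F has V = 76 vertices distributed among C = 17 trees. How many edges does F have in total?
59 (Each of the 17 component trees on V_i vertices has V_i - 1 edges; summing gives V - C = 76 - 17 = 59)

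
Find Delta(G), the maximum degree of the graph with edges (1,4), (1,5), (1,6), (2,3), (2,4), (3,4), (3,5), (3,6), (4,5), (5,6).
4 (attained at vertices 3, 4, 5)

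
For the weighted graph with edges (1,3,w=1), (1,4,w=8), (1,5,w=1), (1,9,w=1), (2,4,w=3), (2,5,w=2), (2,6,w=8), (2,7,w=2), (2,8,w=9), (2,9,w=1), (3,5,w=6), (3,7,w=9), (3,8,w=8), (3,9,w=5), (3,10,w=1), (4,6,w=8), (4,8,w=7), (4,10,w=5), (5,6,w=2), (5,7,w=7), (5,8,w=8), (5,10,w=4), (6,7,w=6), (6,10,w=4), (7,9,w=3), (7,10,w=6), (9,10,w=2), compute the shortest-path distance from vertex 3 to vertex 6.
4 (path: 3 -> 1 -> 5 -> 6; weights 1 + 1 + 2 = 4)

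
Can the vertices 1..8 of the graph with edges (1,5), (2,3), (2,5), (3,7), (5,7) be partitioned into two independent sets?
Yes. Partition: {1, 2, 4, 6, 7, 8}, {3, 5}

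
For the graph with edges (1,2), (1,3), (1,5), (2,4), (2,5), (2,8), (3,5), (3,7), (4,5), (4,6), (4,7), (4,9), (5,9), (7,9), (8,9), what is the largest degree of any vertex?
5 (attained at vertices 4, 5)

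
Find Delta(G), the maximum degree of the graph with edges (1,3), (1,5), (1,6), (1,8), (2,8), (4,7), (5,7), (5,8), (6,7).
4 (attained at vertex 1)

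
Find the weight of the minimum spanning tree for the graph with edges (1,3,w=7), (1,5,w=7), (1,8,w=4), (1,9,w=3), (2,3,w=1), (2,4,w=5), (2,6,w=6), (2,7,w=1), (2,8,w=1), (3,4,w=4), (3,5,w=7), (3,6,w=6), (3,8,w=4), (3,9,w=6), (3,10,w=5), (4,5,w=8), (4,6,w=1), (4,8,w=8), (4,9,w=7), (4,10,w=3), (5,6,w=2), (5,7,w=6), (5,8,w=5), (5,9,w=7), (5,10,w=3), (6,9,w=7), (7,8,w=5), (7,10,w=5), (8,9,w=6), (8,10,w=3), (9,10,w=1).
16 (MST edges: (1,9,w=3), (2,3,w=1), (2,7,w=1), (2,8,w=1), (4,6,w=1), (4,10,w=3), (5,6,w=2), (8,10,w=3), (9,10,w=1); sum of weights 3 + 1 + 1 + 1 + 1 + 3 + 2 + 3 + 1 = 16)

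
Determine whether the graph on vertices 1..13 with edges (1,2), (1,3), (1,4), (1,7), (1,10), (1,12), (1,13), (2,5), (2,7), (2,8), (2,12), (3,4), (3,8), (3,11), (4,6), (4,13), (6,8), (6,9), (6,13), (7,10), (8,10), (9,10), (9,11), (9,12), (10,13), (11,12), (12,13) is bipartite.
No (odd cycle of length 3: 10 -> 1 -> 13 -> 10)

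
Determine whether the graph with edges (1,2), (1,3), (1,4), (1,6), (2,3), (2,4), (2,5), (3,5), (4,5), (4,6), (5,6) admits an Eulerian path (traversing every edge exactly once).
Yes (the graph is connected and exactly 2 vertices have odd degree: {3, 6}; any Eulerian path must start and end at those)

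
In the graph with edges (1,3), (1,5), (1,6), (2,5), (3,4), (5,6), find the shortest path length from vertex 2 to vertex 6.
2 (path: 2 -> 5 -> 6, 2 edges)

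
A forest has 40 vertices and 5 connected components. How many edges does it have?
35 (Each of the 5 component trees on V_i vertices has V_i - 1 edges; summing gives V - C = 40 - 5 = 35)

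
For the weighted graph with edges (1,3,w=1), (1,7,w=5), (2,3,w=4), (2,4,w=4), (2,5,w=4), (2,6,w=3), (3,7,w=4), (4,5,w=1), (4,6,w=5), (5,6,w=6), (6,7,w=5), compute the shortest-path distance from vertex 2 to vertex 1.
5 (path: 2 -> 3 -> 1; weights 4 + 1 = 5)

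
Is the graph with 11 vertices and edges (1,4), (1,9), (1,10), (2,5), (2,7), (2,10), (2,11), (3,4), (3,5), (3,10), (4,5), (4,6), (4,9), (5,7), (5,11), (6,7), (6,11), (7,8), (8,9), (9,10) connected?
Yes (BFS from 1 visits [1, 4, 9, 10, 3, 5, 6, 8, 2, 7, 11] — all 11 vertices reached)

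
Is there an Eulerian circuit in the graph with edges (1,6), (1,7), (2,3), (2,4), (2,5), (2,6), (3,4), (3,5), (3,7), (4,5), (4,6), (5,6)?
Yes (the graph is connected and all 7 vertices have even degree)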